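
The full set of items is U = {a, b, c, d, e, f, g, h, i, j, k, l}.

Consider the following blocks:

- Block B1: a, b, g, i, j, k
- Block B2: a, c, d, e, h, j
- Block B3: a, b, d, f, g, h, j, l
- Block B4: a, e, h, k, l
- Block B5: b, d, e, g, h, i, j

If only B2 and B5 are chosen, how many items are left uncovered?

Union of B2, B5 = {a, b, c, d, e, g, h, i, j}.
Not covered: f, k, l — 3 items.

3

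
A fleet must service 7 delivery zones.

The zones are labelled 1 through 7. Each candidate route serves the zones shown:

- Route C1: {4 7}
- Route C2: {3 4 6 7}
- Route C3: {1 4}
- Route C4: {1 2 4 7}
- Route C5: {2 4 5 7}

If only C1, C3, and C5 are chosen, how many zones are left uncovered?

Union of C1, C3, C5 = {1, 2, 4, 5, 7}.
Not covered: 3, 6 — 2 zones.

2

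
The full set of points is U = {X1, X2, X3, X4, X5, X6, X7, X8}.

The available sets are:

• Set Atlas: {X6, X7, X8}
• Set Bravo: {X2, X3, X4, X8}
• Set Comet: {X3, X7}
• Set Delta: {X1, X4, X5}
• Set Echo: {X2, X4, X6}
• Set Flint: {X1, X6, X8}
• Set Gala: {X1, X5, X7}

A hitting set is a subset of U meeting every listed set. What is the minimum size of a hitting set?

3

Take H = {X1, X3, X6}. Each listed set contains at least one of these, so H is a hitting set of size 3.
No choice of 2 points meets every set, so 3 is the minimum.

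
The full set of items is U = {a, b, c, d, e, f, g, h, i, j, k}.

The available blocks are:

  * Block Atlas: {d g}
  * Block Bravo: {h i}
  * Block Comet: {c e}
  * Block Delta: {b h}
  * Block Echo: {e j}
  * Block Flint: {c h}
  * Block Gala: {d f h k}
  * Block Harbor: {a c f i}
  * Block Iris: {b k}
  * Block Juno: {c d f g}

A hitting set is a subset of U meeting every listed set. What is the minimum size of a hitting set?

5

T = {d, e, f, h, k} meets every block (each contains at least one member of T), and |T| = 5.
No choice of 4 items meets every block, so 5 is the minimum.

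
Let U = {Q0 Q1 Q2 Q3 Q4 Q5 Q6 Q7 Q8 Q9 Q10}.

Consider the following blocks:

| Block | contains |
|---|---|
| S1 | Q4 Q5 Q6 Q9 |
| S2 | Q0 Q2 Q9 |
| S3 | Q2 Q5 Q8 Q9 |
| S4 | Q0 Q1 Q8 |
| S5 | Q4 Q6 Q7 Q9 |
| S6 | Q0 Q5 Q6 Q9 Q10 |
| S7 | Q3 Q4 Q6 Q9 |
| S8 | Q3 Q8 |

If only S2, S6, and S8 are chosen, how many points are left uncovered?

3

Union of S2, S6, S8 = {Q0, Q2, Q3, Q5, Q6, Q8, Q9, Q10}.
Not covered: Q1, Q4, Q7 — 3 points.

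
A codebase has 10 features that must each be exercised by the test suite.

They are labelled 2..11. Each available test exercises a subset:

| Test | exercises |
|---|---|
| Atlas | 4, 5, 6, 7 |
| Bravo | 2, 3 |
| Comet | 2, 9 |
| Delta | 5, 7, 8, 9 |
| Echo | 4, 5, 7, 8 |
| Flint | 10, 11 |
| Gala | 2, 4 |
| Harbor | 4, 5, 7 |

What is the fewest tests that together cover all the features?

Take {Atlas, Bravo, Delta, Flint}. Their union is {2, 3, 4, 5, 6, 7, 8, 9, 10, 11}, which is all 10 features.
Only Atlas contains 6, so Atlas is forced; the remaining 6 features need at least 3 more tests (each remaining test adds at most 2) — so at least 4 tests are needed, and 4 is optimal.

4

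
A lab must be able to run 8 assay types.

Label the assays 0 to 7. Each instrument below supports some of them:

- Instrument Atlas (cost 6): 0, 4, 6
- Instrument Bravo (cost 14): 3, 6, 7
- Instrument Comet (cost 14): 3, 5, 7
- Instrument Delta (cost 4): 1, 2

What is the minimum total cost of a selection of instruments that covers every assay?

Atlas, Comet, Delta together cover every assay (Atlas ∪ Comet ∪ Delta = {0, 1, 2, 3, 4, 5, 6, 7}); total cost 6 + 14 + 4 = 24.
No covering selection has total cost below 24.

24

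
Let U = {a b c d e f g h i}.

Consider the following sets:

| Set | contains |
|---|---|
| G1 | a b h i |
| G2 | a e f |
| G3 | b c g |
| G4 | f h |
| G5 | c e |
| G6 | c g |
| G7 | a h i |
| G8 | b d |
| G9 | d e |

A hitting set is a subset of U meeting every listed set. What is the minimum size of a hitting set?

T = {b, c, e, h} meets every set (each contains at least one member of T), and |T| = 4.
No choice of 3 items meets every set, so 4 is the minimum.

4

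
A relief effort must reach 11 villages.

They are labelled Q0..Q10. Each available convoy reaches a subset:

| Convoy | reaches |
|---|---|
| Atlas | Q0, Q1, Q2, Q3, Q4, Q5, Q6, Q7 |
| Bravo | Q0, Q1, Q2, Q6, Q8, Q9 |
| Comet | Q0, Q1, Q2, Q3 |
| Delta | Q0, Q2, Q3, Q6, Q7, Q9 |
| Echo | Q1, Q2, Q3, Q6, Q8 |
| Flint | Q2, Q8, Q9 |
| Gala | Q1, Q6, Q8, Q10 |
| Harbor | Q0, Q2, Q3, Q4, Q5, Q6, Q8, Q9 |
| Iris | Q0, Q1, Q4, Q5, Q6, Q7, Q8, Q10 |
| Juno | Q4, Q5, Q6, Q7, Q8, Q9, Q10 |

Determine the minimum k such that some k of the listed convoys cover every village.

Delta and Iris together: Delta ∪ Iris = {Q0, Q1, Q2, Q3, Q4, Q5, Q6, Q7, Q8, Q9, Q10} — every village is covered.
No single convoy has all 11 villages (the largest, Atlas, has 8), so 2 is optimal.

2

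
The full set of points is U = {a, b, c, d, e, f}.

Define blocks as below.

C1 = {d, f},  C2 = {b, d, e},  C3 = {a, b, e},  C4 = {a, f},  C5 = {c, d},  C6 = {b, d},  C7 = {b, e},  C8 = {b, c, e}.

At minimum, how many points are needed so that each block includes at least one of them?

Take H = {a, b, d}. Each listed block contains at least one of these, so H is a hitting set of size 3.
The blocks C4, C5, C7 are pairwise disjoint, so any hitting set needs a separate point for each — at least 3. Hence 3 is optimal.

3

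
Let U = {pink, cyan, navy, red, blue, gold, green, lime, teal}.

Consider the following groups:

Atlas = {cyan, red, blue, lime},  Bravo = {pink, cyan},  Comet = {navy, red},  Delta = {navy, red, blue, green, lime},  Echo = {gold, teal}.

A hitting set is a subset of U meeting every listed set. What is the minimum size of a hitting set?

H = {pink, red, teal} meets every group (each contains at least one member of H), and |H| = 3.
The groups Bravo, Delta, Echo are pairwise disjoint, so any hitting set needs a separate element for each — at least 3. Hence 3 is optimal.

3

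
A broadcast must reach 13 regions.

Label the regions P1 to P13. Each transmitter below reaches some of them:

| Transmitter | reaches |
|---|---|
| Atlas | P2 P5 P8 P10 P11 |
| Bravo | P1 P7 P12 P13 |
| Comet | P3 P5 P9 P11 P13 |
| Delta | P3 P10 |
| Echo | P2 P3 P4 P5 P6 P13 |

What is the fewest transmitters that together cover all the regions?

4

Atlas and Bravo and Comet and Echo together: Atlas ∪ Bravo ∪ Comet ∪ Echo = {P1, P2, P3, P4, P5, P6, P7, P8, P9, P10, P11, P12, P13} — every region is covered.
Only Echo contains P4, so Echo is forced; the remaining 7 regions need at least 3 more transmitters (each remaining transmitter adds at most 3) — so at least 4 transmitters are needed, and 4 is optimal.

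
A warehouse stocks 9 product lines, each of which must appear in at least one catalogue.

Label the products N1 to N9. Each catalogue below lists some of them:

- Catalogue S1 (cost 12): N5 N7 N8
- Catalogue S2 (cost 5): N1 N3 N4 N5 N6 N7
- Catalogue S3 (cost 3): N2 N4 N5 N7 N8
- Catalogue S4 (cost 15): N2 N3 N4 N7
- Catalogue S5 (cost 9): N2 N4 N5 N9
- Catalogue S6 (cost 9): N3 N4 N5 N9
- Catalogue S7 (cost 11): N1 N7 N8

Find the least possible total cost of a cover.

17

S2, S3, S5 together cover every product (S2 ∪ S3 ∪ S5 = {N1, N2, N3, N4, N5, N6, N7, N8, N9}); total cost 5 + 3 + 9 = 17.
No covering selection has total cost below 17.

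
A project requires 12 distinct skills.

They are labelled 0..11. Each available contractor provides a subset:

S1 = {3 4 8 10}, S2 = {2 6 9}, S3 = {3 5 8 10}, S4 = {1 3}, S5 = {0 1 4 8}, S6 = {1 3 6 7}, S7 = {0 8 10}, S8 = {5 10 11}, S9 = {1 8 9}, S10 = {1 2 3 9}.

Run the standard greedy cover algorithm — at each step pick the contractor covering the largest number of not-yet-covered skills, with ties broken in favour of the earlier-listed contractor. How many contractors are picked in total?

5

Greedy: pick S1 (covers 4 new) → pick S2 (covers 3 new) → pick S5 (covers 2 new) → pick S8 (covers 2 new) → pick S6 (covers 1 new). Total picks: 5.
(The true minimum cover uses only 4 contractors, so greedy is not optimal here.)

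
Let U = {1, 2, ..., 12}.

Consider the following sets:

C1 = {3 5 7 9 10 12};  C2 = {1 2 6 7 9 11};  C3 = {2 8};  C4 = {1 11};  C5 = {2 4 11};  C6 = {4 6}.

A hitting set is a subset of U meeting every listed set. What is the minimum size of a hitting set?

4

Take H = {1, 2, 4, 12}. Each listed set contains at least one of these, so H is a hitting set of size 4.
The sets C1, C3, C4, C6 are pairwise disjoint, so any hitting set needs a separate point for each — at least 4. Hence 4 is optimal.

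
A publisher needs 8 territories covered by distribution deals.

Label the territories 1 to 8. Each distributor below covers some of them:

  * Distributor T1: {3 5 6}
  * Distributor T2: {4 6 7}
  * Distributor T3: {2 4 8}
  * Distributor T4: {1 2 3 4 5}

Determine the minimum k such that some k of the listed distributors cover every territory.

3

Take {T2, T3, T4}. Their union is {1, 2, 3, 4, 5, 6, 7, 8}, which is all 8 territories.
Only T4 contains 1, so T4 is forced; the remaining 3 territories need at least 2 more distributors (each remaining distributor adds at most 2) — so at least 3 distributors are needed, and 3 is optimal.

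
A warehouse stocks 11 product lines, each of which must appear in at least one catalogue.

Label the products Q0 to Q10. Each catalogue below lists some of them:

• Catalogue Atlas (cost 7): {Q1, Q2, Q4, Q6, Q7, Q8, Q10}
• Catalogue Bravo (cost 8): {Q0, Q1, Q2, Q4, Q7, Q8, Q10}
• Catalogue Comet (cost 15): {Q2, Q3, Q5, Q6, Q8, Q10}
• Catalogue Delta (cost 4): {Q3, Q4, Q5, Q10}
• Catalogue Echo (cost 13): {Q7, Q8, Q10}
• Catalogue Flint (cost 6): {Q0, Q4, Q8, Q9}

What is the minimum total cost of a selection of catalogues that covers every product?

Atlas, Delta, Flint together cover every product (Atlas ∪ Delta ∪ Flint = {Q0, Q1, Q2, Q3, Q4, Q5, Q6, Q7, Q8, Q9, Q10}); total cost 7 + 4 + 6 = 17.
No covering selection has total cost below 17.

17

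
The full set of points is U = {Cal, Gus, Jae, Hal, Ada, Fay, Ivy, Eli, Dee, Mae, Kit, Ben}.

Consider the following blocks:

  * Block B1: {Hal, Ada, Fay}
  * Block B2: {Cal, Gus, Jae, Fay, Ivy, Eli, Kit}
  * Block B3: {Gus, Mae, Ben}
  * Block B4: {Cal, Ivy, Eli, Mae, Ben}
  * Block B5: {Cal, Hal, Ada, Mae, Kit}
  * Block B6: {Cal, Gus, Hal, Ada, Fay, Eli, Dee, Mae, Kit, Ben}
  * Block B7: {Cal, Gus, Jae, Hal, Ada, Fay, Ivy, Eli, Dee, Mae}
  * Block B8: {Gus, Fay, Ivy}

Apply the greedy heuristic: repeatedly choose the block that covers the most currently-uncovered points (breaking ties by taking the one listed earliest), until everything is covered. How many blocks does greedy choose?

2

Greedy: pick B6 (covers 10 new) → pick B2 (covers 2 new). Total picks: 2.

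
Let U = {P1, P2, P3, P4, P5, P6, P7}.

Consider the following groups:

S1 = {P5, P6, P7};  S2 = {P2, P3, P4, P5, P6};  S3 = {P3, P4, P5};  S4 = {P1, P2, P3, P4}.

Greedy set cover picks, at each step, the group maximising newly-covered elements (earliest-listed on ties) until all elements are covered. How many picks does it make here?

3

Greedy: pick S2 (covers 5 new) → pick S1 (covers 1 new) → pick S4 (covers 1 new). Total picks: 3.
(The true minimum cover uses only 2 groups, so greedy is not optimal here.)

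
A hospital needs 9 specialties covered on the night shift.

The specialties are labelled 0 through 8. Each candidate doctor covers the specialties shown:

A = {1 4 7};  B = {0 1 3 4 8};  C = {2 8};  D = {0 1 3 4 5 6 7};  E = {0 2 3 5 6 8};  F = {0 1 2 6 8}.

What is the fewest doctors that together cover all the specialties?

Take {D, E}. Their union is {0, 1, 2, 3, 4, 5, 6, 7, 8}, which is all 9 specialties.
No single doctor has all 9 specialties (the largest, D, has 7), so 2 is optimal.

2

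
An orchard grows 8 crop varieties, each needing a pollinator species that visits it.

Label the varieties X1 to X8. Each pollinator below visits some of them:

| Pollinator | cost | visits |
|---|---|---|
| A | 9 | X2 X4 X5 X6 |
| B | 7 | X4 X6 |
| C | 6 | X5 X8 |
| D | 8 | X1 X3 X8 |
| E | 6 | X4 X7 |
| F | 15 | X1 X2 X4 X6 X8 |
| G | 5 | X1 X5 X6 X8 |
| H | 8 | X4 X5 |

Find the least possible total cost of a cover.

23

A, D, E together cover every variety (A ∪ D ∪ E = {X1, X2, X3, X4, X5, X6, X7, X8}); total cost 9 + 8 + 6 = 23.
The greedy pick G, E, D, A costs 28; no covering selection beats 23.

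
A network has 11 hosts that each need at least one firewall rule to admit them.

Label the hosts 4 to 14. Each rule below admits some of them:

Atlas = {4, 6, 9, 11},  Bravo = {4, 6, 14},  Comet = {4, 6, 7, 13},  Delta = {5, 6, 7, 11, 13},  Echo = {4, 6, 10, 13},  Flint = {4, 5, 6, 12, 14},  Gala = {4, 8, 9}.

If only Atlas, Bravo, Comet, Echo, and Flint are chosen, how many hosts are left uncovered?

1

Union of Atlas, Bravo, Comet, Echo, Flint = {4, 5, 6, 7, 9, 10, 11, 12, 13, 14}.
Not covered: 8 — 1 host.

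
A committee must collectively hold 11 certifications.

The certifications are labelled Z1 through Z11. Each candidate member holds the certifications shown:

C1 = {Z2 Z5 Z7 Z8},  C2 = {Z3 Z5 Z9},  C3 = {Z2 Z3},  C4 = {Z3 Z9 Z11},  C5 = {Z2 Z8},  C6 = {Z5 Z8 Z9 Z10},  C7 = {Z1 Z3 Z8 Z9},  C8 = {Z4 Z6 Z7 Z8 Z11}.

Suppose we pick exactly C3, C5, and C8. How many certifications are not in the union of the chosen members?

4

Union of C3, C5, C8 = {Z2, Z3, Z4, Z6, Z7, Z8, Z11}.
Not covered: Z1, Z5, Z9, Z10 — 4 certifications.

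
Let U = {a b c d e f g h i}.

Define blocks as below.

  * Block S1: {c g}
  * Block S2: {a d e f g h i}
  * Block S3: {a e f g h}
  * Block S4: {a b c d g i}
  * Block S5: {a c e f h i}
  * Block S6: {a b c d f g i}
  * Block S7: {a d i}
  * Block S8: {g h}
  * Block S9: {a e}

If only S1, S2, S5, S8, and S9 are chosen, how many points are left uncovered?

Union of S1, S2, S5, S8, S9 = {a, c, d, e, f, g, h, i}.
Not covered: b — 1 point.

1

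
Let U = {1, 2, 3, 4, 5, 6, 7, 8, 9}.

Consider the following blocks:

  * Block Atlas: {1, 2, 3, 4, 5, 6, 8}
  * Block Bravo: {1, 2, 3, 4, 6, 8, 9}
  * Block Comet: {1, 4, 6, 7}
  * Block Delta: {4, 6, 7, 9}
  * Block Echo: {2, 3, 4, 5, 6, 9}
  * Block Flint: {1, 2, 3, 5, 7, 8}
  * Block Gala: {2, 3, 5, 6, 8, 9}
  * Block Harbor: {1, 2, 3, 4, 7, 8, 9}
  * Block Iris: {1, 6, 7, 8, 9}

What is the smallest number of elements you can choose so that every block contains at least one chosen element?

H = {1, 6} meets every block (each contains at least one member of H), and |H| = 2.
No single element lies in every block, so at least 2 are needed and 2 is optimal.

2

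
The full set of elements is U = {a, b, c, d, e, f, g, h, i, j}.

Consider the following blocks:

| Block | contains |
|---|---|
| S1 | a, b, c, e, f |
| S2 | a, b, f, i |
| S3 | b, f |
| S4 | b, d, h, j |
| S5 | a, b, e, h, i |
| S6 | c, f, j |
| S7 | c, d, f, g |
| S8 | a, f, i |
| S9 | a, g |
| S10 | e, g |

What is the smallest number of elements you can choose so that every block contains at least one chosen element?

3

Take T = {f, g, h}. Each listed block contains at least one of these, so T is a hitting set of size 3.
The blocks S4, S8, S10 are pairwise disjoint, so any hitting set needs a separate element for each — at least 3. Hence 3 is optimal.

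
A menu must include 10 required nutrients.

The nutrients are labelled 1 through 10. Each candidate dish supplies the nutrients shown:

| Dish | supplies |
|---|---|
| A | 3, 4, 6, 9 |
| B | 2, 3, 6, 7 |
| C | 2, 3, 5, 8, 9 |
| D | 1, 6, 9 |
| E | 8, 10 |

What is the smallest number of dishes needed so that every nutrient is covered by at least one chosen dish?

5

Take {A, B, C, D, E}. Their union is {1, 2, 3, 4, 5, 6, 7, 8, 9, 10}, which is all 10 nutrients.
No 4 of the 5 dishes cover everything (all 5 combinations miss at least one nutrient), so 5 is optimal.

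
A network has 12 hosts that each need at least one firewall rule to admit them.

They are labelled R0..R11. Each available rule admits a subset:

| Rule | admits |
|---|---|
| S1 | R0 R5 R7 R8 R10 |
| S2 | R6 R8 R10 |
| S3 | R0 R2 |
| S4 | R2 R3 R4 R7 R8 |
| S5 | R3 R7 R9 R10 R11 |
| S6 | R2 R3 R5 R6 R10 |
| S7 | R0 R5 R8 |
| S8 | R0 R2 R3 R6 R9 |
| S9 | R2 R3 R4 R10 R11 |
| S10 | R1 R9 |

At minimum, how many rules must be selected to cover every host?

Take {S1, S6, S9, S10}. Their union is {R0, R1, R2, R3, R4, R5, R6, R7, R8, R9, R10, R11}, which is all 12 hosts.
No 3 of the 10 rules cover everything (all 120 combinations miss at least one host), so 4 is optimal.

4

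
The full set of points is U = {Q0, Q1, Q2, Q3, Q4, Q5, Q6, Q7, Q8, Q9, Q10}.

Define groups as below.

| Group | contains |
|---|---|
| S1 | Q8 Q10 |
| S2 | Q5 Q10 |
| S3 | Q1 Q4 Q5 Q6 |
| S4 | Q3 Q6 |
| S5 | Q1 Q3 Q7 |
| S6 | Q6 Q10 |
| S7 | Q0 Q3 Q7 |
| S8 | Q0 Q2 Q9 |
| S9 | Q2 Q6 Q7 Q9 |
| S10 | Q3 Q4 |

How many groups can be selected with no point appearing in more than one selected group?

S1, S8, S10 are pairwise disjoint (S1={Q8,Q10}; S8={Q0,Q2,Q9}; S10={Q3,Q4}).
Every remaining group overlaps one of these, and no 4 of the listed groups are pairwise disjoint, so 3 is the maximum.

3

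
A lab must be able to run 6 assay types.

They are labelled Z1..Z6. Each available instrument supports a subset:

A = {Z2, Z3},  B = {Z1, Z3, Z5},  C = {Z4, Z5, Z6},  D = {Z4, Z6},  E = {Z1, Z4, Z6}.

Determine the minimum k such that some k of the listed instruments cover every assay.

A and B and C together: A ∪ B ∪ C = {Z1, Z2, Z3, Z4, Z5, Z6} — every assay is covered.
Only A contains Z2, so A is forced; the remaining 4 assays need at least 2 more instruments (each remaining instrument adds at most 3) — so at least 3 instruments are needed, and 3 is optimal.

3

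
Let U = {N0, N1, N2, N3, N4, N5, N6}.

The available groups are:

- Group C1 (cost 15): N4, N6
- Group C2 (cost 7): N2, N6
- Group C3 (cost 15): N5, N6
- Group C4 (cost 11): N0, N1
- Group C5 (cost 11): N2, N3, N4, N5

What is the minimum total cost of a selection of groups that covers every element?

C2, C4, C5 together cover every element (C2 ∪ C4 ∪ C5 = {N0, N1, N2, N3, N4, N5, N6}); total cost 7 + 11 + 11 = 29.
No covering selection has total cost below 29.

29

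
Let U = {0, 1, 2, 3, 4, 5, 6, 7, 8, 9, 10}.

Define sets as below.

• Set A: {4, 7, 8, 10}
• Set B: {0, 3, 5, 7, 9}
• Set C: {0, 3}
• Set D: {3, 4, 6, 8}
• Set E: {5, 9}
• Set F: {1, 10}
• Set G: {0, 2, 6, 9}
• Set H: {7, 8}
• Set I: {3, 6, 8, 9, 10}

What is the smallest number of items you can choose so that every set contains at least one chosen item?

Take T = {0, 1, 8, 9}. Each listed set contains at least one of these, so T is a hitting set of size 4.
The sets C, E, F, H are pairwise disjoint, so any hitting set needs a separate item for each — at least 4. Hence 4 is optimal.

4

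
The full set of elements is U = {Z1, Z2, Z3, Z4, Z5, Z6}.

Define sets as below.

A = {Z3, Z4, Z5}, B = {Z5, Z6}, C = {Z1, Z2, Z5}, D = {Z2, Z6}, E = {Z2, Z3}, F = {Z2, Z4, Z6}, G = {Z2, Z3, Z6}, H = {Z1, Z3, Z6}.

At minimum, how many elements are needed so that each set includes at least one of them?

3

The 3 elements {Z2, Z5, Z6} hit every set.
No choice of 2 elements meets every set, so 3 is the minimum.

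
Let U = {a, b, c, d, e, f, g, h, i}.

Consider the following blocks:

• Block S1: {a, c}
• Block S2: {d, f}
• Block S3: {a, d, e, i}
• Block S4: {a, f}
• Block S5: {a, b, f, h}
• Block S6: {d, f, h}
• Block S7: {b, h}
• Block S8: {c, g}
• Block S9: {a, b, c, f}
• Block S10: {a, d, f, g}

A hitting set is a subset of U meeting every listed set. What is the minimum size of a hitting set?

T = {a, c, f, h} meets every block (each contains at least one member of T), and |T| = 4.
No choice of 3 points meets every block, so 4 is the minimum.

4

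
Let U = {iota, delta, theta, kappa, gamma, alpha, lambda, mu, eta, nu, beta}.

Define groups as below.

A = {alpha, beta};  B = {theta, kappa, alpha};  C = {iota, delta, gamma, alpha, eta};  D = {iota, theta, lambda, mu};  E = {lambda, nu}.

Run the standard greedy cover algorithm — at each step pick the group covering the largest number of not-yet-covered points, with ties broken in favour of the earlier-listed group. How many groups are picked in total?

Greedy: pick C (covers 5 new) → pick D (covers 3 new) → pick A (covers 1 new) → pick B (covers 1 new) → pick E (covers 1 new). Total picks: 5.

5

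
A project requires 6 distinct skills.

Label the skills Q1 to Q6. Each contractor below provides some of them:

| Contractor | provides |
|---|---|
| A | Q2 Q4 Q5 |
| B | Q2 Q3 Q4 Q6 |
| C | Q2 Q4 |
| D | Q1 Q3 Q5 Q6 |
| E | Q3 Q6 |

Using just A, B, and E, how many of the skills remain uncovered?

Union of A, B, E = {Q2, Q3, Q4, Q5, Q6}.
Not covered: Q1 — 1 skill.

1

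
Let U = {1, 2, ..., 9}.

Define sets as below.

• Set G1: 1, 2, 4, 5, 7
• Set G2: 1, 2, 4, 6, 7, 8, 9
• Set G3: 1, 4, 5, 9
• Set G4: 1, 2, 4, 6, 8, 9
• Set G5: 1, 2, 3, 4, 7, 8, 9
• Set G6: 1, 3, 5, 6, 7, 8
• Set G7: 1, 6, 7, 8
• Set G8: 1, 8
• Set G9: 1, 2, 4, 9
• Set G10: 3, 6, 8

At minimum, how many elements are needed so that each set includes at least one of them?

The 2 elements {4, 8} hit every set.
The sets G3, G10 are pairwise disjoint, so any hitting set needs a separate element for each — at least 2. Hence 2 is optimal.

2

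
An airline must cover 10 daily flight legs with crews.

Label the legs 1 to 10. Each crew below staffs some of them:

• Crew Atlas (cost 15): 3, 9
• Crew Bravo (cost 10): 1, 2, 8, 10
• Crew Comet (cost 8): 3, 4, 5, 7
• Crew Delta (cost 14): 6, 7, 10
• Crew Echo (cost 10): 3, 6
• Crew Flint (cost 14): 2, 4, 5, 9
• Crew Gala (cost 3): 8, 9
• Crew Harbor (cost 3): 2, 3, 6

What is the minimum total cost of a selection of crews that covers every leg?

Bravo, Comet, Gala, Harbor together cover every leg (Bravo ∪ Comet ∪ Gala ∪ Harbor = {1, 2, 3, 4, 5, 6, 7, 8, 9, 10}); total cost 10 + 8 + 3 + 3 = 24.
No covering selection has total cost below 24.

24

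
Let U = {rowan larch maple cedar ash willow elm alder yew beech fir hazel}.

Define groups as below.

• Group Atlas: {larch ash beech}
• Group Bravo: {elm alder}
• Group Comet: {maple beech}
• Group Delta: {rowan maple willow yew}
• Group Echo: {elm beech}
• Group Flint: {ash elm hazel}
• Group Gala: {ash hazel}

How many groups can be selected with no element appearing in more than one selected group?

3

Delta, Echo, Gala are pairwise disjoint (Delta={rowan,maple,willow,yew}; Echo={elm,beech}; Gala={ash,hazel}).
Every remaining group overlaps one of these, and no 4 of the listed groups are pairwise disjoint, so 3 is the maximum.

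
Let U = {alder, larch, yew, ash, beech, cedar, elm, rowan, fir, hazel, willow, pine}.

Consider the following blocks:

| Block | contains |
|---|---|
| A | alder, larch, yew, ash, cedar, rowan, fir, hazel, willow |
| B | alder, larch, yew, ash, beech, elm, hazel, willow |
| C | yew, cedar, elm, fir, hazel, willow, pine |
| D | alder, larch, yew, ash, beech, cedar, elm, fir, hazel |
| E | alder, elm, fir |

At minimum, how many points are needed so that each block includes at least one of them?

2

H = {alder, hazel} meets every block (each contains at least one member of H), and |H| = 2.
No single point lies in every block, so at least 2 are needed and 2 is optimal.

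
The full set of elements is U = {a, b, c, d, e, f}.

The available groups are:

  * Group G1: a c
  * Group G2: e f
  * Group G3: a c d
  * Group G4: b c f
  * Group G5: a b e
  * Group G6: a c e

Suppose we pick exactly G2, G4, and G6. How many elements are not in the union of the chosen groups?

1

Union of G2, G4, G6 = {a, b, c, e, f}.
Not covered: d — 1 element.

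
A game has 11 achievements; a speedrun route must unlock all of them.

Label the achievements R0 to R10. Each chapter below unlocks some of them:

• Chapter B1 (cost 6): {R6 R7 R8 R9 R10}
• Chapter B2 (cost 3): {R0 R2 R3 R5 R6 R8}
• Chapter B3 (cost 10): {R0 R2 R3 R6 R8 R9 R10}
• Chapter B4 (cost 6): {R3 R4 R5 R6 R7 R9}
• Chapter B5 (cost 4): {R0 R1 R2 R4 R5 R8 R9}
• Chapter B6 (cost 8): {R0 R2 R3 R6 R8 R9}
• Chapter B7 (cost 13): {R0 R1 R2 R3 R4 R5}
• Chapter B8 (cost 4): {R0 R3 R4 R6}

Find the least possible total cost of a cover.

13

B1, B2, B5 together cover every achievement (B1 ∪ B2 ∪ B5 = {R0, R1, R2, R3, R4, R5, R6, R7, R8, R9, R10}); total cost 6 + 3 + 4 = 13.
No covering selection has total cost below 13.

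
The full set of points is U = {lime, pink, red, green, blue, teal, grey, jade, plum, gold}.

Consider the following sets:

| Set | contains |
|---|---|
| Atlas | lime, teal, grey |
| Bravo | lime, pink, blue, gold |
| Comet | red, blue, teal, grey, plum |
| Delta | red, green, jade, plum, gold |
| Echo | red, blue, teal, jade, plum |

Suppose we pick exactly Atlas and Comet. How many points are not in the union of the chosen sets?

Union of Atlas, Comet = {lime, red, blue, teal, grey, plum}.
Not covered: pink, green, jade, gold — 4 points.

4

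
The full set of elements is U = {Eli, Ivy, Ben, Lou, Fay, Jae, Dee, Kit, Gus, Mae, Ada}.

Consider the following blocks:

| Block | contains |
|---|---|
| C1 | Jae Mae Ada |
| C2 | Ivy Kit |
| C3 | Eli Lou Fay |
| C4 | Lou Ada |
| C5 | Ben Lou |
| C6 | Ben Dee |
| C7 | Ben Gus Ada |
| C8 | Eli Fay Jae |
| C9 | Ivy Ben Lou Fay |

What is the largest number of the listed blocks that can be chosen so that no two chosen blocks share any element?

C2, C4, C6, C8 are pairwise disjoint (C2={Ivy,Kit}; C4={Lou,Ada}; C6={Ben,Dee}; C8={Eli,Fay,Jae}).
Every remaining block overlaps one of these, and no 5 of the listed blocks are pairwise disjoint, so 4 is the maximum.

4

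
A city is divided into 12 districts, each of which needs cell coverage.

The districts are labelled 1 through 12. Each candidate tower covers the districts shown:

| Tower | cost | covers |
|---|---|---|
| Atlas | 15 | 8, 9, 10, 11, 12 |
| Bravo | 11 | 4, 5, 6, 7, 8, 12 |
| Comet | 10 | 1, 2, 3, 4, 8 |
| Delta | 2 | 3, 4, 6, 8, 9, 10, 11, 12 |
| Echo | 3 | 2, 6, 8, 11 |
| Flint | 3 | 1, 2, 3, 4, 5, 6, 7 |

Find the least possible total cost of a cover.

Delta, Flint together cover every district (Delta ∪ Flint = {1, 2, 3, 4, 5, 6, 7, 8, 9, 10, 11, 12}); total cost 2 + 3 = 5.
No covering selection has total cost below 5.

5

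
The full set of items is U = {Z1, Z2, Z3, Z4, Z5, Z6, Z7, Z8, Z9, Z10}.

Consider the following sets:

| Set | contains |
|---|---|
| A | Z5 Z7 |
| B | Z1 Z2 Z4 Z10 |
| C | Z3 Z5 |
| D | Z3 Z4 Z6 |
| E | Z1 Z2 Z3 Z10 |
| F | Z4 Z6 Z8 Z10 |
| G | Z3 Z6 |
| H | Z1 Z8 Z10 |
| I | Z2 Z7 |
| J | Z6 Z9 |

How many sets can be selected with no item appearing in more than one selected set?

4

C, H, I, J are pairwise disjoint (C={Z3,Z5}; H={Z1,Z8,Z10}; I={Z2,Z7}; J={Z6,Z9}).
Every remaining set overlaps one of these, and no 5 of the listed sets are pairwise disjoint, so 4 is the maximum.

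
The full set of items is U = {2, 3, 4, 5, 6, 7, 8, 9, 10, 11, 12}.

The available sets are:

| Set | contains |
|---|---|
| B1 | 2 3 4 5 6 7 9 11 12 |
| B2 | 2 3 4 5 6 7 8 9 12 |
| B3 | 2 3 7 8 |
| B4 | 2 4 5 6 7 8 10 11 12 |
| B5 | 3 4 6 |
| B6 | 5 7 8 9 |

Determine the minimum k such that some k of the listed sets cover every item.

2

B2 and B4 together: B2 ∪ B4 = {2, 3, 4, 5, 6, 7, 8, 9, 10, 11, 12} — every item is covered.
No single set has all 11 items (the largest, B1, has 9), so 2 is optimal.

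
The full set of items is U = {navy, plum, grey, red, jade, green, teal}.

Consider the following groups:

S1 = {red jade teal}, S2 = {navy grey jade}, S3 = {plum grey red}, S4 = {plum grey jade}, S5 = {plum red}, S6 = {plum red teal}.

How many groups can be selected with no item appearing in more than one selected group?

S2, S6 are pairwise disjoint (S2={navy,grey,jade}; S6={plum,red,teal}).
Every remaining group overlaps one of these, and no 3 of the listed groups are pairwise disjoint, so 2 is the maximum.

2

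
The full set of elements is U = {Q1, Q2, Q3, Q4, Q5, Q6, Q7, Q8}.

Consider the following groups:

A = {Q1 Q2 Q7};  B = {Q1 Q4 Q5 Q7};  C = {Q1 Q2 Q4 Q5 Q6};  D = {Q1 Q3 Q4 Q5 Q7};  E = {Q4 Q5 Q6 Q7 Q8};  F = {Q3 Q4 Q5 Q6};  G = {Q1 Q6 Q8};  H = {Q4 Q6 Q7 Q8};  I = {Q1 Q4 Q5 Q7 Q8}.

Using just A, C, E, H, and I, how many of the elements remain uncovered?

Union of A, C, E, H, I = {Q1, Q2, Q4, Q5, Q6, Q7, Q8}.
Not covered: Q3 — 1 element.

1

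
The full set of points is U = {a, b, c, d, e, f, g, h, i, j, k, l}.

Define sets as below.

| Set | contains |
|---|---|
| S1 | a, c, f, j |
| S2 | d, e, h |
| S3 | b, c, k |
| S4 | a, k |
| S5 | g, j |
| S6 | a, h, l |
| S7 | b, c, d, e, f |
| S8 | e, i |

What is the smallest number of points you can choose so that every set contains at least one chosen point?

Take T = {a, e, g, k}. Each listed set contains at least one of these, so T is a hitting set of size 4.
The sets S3, S5, S6, S8 are pairwise disjoint, so any hitting set needs a separate point for each — at least 4. Hence 4 is optimal.

4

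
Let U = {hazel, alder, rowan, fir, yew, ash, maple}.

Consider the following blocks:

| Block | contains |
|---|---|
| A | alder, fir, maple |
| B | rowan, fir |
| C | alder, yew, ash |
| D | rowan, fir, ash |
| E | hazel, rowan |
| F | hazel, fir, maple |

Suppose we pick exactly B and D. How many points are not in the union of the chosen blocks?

4

Union of B, D = {rowan, fir, ash}.
Not covered: hazel, alder, yew, maple — 4 points.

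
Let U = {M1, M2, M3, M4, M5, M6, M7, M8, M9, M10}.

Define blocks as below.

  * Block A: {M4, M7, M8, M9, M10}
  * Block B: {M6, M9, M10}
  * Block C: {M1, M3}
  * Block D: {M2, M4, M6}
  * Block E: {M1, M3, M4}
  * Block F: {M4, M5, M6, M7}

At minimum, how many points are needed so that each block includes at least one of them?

H = {M1, M4, M6} meets every block (each contains at least one member of H), and |H| = 3.
No choice of 2 points meets every block, so 3 is the minimum.

3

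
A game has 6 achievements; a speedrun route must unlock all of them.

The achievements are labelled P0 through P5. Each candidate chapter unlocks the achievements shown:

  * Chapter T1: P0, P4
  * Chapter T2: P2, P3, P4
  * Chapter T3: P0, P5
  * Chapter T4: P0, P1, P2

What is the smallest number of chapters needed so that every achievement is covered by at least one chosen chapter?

Take {T2, T3, T4}. Their union is {P0, P1, P2, P3, P4, P5}, which is all 6 achievements.
Only T4 contains P1, so T4 is forced; the remaining 3 achievements need at least 2 more chapters (each remaining chapter adds at most 2) — so at least 3 chapters are needed, and 3 is optimal.

3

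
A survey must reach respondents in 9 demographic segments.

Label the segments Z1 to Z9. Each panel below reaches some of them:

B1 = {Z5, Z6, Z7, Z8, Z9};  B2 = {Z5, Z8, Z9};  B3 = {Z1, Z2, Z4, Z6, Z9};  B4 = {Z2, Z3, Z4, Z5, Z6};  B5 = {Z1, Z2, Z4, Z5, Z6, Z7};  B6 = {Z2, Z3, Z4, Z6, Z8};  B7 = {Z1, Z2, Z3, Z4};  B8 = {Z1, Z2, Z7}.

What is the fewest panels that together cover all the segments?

B1 and B7 together: B1 ∪ B7 = {Z1, Z2, Z3, Z4, Z5, Z6, Z7, Z8, Z9} — every segment is covered.
No single panel has all 9 segments (the largest, B5, has 6), so 2 is optimal.

2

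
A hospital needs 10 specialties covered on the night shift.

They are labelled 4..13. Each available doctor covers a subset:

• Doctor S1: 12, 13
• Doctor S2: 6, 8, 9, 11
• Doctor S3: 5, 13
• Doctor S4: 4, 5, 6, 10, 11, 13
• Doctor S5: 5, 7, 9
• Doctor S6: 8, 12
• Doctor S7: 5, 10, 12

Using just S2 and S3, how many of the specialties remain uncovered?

Union of S2, S3 = {5, 6, 8, 9, 11, 13}.
Not covered: 4, 7, 10, 12 — 4 specialties.

4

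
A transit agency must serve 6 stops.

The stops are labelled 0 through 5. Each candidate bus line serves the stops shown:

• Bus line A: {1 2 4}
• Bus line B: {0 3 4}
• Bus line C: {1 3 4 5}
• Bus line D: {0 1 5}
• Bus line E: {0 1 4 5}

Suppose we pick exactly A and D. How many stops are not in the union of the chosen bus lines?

1

Union of A, D = {0, 1, 2, 4, 5}.
Not covered: 3 — 1 stop.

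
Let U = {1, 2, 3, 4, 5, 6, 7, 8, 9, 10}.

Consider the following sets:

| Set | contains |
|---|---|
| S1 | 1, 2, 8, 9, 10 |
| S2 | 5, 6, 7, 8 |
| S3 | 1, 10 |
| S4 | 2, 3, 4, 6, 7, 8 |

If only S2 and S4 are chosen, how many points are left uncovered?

3

Union of S2, S4 = {2, 3, 4, 5, 6, 7, 8}.
Not covered: 1, 9, 10 — 3 points.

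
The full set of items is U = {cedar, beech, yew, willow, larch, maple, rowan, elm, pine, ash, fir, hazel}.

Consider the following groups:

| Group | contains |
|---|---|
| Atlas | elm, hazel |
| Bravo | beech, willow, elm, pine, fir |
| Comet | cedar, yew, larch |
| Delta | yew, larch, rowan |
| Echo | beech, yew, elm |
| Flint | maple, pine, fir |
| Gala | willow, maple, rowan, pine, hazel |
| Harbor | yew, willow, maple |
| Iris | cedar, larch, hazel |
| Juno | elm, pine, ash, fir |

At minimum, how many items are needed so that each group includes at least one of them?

Take H = {yew, fir, hazel}. Each listed group contains at least one of these, so H is a hitting set of size 3.
The groups Atlas, Delta, Flint are pairwise disjoint, so any hitting set needs a separate item for each — at least 3. Hence 3 is optimal.

3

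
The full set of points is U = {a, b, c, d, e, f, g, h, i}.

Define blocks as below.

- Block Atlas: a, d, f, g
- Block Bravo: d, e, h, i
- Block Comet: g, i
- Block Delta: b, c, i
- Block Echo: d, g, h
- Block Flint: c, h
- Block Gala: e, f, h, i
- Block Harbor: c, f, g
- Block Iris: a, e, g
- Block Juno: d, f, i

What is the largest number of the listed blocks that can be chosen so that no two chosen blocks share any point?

3

Flint, Iris, Juno are pairwise disjoint (Flint={c,h}; Iris={a,e,g}; Juno={d,f,i}).
Every remaining block overlaps one of these, and no 4 of the listed blocks are pairwise disjoint, so 3 is the maximum.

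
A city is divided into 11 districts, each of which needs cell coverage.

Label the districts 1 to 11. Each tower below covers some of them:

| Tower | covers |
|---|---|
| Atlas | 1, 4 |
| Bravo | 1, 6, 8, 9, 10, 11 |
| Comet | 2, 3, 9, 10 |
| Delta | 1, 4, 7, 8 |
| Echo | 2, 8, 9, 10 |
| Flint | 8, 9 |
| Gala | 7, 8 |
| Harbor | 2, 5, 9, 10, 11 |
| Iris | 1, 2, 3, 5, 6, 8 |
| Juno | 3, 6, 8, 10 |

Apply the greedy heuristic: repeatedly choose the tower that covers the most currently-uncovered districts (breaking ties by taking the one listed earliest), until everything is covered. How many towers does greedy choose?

3

Greedy: pick Bravo (covers 6 new) → pick Iris (covers 3 new) → pick Delta (covers 2 new). Total picks: 3.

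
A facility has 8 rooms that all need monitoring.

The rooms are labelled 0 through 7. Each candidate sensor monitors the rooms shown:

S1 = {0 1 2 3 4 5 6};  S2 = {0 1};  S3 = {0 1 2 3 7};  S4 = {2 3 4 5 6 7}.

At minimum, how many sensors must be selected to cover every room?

2

S1 and S4 together: S1 ∪ S4 = {0, 1, 2, 3, 4, 5, 6, 7} — every room is covered.
No single sensor has all 8 rooms (the largest, S1, has 7), so 2 is optimal.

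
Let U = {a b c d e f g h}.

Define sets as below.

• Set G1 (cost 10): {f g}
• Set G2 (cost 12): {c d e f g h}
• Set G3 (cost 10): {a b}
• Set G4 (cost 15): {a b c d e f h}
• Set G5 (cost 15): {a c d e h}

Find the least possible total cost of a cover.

G2, G3 together cover every element (G2 ∪ G3 = {a, b, c, d, e, f, g, h}); total cost 12 + 10 = 22.
No covering selection has total cost below 22.

22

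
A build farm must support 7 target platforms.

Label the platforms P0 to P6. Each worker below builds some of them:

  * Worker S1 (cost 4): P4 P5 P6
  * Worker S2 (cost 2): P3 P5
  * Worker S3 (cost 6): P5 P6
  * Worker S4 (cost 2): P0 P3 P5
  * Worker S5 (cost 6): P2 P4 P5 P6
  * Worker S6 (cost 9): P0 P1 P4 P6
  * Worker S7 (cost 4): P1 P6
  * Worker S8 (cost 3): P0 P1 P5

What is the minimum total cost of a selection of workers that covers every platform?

S4, S5, S8 together cover every platform (S4 ∪ S5 ∪ S8 = {P0, P1, P2, P3, P4, P5, P6}); total cost 2 + 6 + 3 = 11.
The greedy pick S4, S1, S8, S5 costs 15; no covering selection beats 11.

11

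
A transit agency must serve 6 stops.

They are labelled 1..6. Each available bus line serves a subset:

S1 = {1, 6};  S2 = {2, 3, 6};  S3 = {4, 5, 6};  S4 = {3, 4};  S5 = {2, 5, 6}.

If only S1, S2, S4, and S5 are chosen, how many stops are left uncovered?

Union of S1, S2, S4, S5 = {1, 2, 3, 4, 5, 6} — that's every stop, so 0 are uncovered.

0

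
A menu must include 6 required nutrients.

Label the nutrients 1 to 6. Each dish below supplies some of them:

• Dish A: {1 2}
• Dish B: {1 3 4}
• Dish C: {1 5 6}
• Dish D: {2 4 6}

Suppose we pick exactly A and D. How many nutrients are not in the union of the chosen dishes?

Union of A, D = {1, 2, 4, 6}.
Not covered: 3, 5 — 2 nutrients.

2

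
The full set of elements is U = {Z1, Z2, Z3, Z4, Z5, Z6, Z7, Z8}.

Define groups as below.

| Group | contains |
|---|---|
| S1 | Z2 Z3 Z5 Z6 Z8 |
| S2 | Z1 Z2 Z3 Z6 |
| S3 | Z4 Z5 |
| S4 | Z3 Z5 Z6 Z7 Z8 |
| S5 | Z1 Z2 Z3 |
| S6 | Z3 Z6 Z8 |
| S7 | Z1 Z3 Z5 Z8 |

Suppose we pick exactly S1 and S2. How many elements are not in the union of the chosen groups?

Union of S1, S2 = {Z1, Z2, Z3, Z5, Z6, Z8}.
Not covered: Z4, Z7 — 2 elements.

2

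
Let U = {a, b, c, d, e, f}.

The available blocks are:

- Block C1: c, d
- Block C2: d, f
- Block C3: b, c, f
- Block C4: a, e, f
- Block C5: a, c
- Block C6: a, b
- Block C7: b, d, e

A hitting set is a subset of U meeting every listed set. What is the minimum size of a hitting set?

The 3 points {a, b, d} hit every block.
No choice of 2 points meets every block, so 3 is the minimum.

3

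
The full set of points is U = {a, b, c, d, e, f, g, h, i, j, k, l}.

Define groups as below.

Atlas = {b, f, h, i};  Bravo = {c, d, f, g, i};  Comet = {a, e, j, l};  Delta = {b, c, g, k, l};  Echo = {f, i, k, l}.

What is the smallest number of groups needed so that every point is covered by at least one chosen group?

4

Atlas and Bravo and Comet and Delta together: Atlas ∪ Bravo ∪ Comet ∪ Delta = {a, b, c, d, e, f, g, h, i, j, k, l} — every point is covered.
No 3 of the 5 groups cover everything (all 10 combinations miss at least one point), so 4 is optimal.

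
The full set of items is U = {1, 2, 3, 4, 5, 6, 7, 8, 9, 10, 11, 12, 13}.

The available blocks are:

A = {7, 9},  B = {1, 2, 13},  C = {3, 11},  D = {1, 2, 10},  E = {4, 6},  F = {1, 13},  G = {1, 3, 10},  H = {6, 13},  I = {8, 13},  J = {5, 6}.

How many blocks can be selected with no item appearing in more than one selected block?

A, C, D, I, J are pairwise disjoint (A={7,9}; C={3,11}; D={1,2,10}; I={8,13}; J={5,6}).
Every remaining block overlaps one of these, and no 6 of the listed blocks are pairwise disjoint, so 5 is the maximum.

5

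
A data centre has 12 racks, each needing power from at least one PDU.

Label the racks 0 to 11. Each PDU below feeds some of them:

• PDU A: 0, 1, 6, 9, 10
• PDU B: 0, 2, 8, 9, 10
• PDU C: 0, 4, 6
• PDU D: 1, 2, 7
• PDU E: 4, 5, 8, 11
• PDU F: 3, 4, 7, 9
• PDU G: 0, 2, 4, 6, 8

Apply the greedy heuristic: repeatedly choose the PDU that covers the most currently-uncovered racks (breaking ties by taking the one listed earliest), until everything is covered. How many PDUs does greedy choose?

Greedy: pick A (covers 5 new) → pick E (covers 4 new) → pick D (covers 2 new) → pick F (covers 1 new). Total picks: 4.

4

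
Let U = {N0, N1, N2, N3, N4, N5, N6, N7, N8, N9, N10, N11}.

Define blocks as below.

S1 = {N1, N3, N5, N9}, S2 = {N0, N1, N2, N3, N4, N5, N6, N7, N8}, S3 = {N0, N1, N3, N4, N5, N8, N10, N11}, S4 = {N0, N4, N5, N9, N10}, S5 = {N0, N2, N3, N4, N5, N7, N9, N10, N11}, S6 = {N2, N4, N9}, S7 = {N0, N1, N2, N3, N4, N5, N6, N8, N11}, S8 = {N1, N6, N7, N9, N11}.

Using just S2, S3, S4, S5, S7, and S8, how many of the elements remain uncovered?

Union of S2, S3, S4, S5, S7, S8 = {N0, N1, N2, N3, N4, N5, N6, N7, N8, N9, N10, N11} — that's every element, so 0 are uncovered.

0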